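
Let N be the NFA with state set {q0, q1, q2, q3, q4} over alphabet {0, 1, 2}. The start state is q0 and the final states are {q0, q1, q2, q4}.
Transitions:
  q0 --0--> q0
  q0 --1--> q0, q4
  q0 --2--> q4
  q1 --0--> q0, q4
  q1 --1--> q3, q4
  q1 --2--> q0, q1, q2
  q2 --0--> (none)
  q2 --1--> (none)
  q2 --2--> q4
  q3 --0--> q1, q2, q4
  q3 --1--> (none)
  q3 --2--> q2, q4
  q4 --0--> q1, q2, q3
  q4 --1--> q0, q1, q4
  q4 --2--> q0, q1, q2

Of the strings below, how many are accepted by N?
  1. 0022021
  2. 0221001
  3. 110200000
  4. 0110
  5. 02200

5

0022021: accepted
0221001: accepted
110200000: accepted
0110: accepted
02200: accepted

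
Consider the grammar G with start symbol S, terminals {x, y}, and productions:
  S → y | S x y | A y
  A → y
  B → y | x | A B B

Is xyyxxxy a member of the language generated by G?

no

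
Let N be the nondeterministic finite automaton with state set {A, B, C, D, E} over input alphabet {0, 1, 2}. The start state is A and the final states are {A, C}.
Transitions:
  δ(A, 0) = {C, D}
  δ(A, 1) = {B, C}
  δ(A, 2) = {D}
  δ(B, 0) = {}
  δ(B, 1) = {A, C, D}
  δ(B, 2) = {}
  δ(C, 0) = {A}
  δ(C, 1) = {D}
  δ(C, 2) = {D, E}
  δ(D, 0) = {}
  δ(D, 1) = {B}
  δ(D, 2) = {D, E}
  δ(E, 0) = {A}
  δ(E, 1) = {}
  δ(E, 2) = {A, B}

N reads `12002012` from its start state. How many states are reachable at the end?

Start: {A}
read 1: {B, C}
read 2: {D, E}
read 0: {A}
read 0: {C, D}
read 2: {D, E}
read 0: {A}
read 1: {B, C}
read 2: {D, E}
Final reachable set {D, E} has 2 states.

2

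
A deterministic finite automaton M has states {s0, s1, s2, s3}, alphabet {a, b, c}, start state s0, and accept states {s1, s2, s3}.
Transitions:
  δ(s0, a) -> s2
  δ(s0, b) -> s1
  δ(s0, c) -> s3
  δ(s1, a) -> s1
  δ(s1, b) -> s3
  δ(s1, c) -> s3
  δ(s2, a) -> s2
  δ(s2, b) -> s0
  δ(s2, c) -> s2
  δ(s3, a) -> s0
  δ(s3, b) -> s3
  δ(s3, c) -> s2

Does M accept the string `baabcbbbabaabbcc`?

accepted

s0 --b--> s1
s1 --a--> s1
s1 --a--> s1
s1 --b--> s3
s3 --c--> s2
s2 --b--> s0
s0 --b--> s1
s1 --b--> s3
s3 --a--> s0
s0 --b--> s1
s1 --a--> s1
s1 --a--> s1
s1 --b--> s3
s3 --b--> s3
s3 --c--> s2
s2 --c--> s2
End in state s2, which is an accepting state.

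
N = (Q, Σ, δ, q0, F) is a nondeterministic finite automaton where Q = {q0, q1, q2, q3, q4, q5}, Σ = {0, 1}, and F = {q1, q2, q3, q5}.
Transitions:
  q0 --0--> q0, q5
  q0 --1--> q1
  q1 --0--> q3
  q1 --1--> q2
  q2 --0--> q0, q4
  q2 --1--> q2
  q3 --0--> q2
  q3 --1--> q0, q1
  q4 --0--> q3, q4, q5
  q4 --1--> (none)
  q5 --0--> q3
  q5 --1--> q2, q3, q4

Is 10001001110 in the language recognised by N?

Start: {q0}
read 1: {q1}
read 0: {q3}
read 0: {q2}
read 0: {q0, q4}
read 1: {q1}
read 0: {q3}
read 0: {q2}
read 1: {q2}
read 1: {q2}
read 1: {q2}
read 0: {q0, q4}
Reachable ∩ accepting = {} — empty.

rejected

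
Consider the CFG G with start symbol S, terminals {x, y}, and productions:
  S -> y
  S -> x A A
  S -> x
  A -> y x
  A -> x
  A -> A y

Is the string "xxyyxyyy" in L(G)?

yes

S ⇒ xAA ⇒ xAyA ⇒ xxyA ⇒ xxyAy ⇒ xxyAyy ⇒ xxyAyyy ⇒ xxyyxyyy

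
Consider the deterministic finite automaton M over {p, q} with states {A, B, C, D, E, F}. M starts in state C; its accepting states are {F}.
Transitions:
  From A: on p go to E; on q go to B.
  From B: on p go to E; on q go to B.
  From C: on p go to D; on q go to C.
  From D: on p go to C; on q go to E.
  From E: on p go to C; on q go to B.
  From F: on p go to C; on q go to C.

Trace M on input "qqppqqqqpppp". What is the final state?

C --q--> C
C --q--> C
C --p--> D
D --p--> C
C --q--> C
C --q--> C
C --q--> C
C --q--> C
C --p--> D
D --p--> C
C --p--> D
D --p--> C

C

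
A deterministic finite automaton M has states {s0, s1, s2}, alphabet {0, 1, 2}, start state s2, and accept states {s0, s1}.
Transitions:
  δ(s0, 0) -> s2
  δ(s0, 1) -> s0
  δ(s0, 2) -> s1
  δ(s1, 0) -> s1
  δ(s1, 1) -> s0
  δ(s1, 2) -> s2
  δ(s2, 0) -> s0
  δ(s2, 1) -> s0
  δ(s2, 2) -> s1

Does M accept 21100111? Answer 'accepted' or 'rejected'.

s2 --2--> s1
s1 --1--> s0
s0 --1--> s0
s0 --0--> s2
s2 --0--> s0
s0 --1--> s0
s0 --1--> s0
s0 --1--> s0
End in state s0, which is an accepting state.

accepted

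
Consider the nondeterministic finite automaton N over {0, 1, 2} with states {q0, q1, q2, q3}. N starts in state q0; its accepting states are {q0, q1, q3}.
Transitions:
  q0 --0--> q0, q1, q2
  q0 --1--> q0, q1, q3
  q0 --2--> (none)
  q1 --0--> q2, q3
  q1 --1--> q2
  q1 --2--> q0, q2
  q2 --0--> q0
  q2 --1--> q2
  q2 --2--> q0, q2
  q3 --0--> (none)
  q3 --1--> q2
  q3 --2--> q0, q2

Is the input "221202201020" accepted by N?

Start: {q0}
read 2: {}
The reachable set is empty and stays empty for the remaining 11 symbols.
Reachable ∩ accepting = {} — empty.

rejected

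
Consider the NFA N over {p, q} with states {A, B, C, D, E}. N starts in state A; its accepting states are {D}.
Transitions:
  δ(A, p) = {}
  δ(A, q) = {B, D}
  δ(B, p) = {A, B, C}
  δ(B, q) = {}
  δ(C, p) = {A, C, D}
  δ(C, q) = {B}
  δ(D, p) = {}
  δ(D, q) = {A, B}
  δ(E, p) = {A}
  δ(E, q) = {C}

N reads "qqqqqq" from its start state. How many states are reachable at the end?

2

Start: {A}
read q: {B, D}
read q: {A, B}
read q: {B, D}
read q: {A, B}
read q: {B, D}
read q: {A, B}
Final reachable set {A, B} has 2 states.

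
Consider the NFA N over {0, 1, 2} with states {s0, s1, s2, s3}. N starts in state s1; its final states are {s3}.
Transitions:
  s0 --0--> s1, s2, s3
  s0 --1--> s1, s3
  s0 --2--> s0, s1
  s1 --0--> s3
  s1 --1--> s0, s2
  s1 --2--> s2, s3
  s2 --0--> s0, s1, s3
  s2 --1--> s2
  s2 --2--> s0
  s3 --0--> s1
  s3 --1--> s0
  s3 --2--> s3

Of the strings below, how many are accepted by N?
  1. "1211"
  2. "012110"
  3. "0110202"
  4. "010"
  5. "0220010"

5

"1211": accepted
"012110": accepted
"0110202": accepted
"010": accepted
"0220010": accepted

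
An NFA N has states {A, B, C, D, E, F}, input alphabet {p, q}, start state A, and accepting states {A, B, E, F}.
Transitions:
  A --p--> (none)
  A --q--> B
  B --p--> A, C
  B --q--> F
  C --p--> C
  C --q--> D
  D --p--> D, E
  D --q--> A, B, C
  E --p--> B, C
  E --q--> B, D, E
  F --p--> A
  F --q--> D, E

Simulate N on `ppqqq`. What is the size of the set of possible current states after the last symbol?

0

Start: {A}
read p: {}
The reachable set is empty and stays empty for the remaining 4 symbols.
Final reachable set {} has 0 states.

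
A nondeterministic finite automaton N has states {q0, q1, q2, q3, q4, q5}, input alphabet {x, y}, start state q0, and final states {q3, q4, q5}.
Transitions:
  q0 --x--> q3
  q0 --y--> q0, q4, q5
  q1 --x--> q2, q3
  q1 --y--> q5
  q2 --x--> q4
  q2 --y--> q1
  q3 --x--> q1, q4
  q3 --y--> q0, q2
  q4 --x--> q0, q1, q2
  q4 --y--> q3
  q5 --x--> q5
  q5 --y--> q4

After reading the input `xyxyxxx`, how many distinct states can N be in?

5

Start: {q0}
read x: {q3}
read y: {q0, q2}
read x: {q3, q4}
read y: {q0, q2, q3}
read x: {q1, q3, q4}
read x: {q0, q1, q2, q3, q4}
read x: {q0, q1, q2, q3, q4}
Final reachable set {q0, q1, q2, q3, q4} has 5 states.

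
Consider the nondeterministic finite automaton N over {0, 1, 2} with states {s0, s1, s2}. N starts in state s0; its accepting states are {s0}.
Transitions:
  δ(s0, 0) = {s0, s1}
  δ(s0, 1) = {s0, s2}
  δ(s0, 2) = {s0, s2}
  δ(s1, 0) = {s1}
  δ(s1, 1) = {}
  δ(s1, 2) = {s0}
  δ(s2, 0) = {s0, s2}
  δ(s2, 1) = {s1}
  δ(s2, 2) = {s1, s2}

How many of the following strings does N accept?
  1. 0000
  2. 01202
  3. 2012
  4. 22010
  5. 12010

0000: accepted
01202: accepted
2012: accepted
22010: accepted
12010: accepted

5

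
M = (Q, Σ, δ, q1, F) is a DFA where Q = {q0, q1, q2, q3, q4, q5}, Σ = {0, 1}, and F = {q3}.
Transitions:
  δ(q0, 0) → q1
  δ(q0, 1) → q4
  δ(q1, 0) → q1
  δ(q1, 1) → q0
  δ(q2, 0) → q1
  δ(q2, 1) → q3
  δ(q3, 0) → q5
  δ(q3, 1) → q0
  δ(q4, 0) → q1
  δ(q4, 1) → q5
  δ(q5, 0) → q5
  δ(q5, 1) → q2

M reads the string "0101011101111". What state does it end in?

q4

q1 --0--> q1
q1 --1--> q0
q0 --0--> q1
q1 --1--> q0
q0 --0--> q1
q1 --1--> q0
q0 --1--> q4
q4 --1--> q5
q5 --0--> q5
q5 --1--> q2
q2 --1--> q3
q3 --1--> q0
q0 --1--> q4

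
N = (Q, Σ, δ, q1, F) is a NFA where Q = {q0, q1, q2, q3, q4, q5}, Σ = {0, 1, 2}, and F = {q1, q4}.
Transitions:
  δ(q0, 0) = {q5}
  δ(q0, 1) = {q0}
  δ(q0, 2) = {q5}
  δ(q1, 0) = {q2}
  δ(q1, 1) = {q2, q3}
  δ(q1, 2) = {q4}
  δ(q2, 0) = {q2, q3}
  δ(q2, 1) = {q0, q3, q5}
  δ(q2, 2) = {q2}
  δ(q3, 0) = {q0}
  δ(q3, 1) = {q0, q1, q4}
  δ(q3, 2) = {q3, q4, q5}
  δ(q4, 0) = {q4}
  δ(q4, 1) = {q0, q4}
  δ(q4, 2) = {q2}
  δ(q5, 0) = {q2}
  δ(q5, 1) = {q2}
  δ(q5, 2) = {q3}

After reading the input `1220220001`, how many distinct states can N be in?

Start: {q1}
read 1: {q2, q3}
read 2: {q2, q3, q4, q5}
read 2: {q2, q3, q4, q5}
read 0: {q0, q2, q3, q4}
read 2: {q2, q3, q4, q5}
read 2: {q2, q3, q4, q5}
read 0: {q0, q2, q3, q4}
read 0: {q0, q2, q3, q4, q5}
read 0: {q0, q2, q3, q4, q5}
read 1: {q0, q1, q2, q3, q4, q5}
Final reachable set {q0, q1, q2, q3, q4, q5} has 6 states.

6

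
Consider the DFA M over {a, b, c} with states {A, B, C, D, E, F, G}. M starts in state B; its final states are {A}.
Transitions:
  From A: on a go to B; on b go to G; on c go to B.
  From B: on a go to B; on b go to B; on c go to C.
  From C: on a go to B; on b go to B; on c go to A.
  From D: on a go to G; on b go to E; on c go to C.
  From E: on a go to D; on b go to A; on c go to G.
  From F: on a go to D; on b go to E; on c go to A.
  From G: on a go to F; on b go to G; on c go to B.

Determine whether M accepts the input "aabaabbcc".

accepted

B --a--> B
B --a--> B
B --b--> B
B --a--> B
B --a--> B
B --b--> B
B --b--> B
B --c--> C
C --c--> A
End in state A, which is an accepting state.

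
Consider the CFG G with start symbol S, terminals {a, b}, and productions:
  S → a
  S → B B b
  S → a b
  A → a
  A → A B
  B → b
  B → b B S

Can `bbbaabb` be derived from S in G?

S ⇒ BBb ⇒ bBSBb ⇒ bbBSSBb ⇒ bbbSSBb ⇒ bbbaSBb ⇒ bbbaaBb ⇒ bbbaabb

yes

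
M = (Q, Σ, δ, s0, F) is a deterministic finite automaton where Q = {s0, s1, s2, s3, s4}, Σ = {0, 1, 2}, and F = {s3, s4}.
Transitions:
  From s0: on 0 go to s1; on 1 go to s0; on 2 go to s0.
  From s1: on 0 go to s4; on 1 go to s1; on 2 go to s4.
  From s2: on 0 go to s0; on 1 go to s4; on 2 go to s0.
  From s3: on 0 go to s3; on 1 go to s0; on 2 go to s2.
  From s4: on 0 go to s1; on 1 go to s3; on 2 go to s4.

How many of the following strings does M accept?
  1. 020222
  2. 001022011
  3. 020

1

020222: accepted
001022011: rejected
020: rejected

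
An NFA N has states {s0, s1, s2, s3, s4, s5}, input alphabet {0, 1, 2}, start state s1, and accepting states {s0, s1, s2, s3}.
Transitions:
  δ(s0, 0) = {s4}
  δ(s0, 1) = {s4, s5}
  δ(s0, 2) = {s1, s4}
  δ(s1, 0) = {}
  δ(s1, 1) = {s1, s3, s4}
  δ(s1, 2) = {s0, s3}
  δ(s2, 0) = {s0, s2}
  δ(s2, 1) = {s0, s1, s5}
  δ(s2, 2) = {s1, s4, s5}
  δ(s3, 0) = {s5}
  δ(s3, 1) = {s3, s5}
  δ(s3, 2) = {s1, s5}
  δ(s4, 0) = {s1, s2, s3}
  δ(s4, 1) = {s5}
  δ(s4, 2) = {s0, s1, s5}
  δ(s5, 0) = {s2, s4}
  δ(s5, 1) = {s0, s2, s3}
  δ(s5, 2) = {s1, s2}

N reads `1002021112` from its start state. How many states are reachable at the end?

Start: {s1}
read 1: {s1, s3, s4}
read 0: {s1, s2, s3, s5}
read 0: {s0, s2, s4, s5}
read 2: {s0, s1, s2, s4, s5}
read 0: {s0, s1, s2, s3, s4}
read 2: {s0, s1, s3, s4, s5}
read 1: {s0, s1, s2, s3, s4, s5}
read 1: {s0, s1, s2, s3, s4, s5}
read 1: {s0, s1, s2, s3, s4, s5}
read 2: {s0, s1, s2, s3, s4, s5}
Final reachable set {s0, s1, s2, s3, s4, s5} has 6 states.

6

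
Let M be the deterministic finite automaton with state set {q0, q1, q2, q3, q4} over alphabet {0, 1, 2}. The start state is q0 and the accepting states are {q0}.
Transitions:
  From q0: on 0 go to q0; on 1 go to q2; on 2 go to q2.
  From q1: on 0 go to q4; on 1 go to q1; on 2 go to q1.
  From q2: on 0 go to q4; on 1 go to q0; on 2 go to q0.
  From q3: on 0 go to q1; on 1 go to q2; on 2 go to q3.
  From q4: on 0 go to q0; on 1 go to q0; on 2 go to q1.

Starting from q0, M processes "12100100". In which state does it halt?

q0 --1--> q2
q2 --2--> q0
q0 --1--> q2
q2 --0--> q4
q4 --0--> q0
q0 --1--> q2
q2 --0--> q4
q4 --0--> q0

q0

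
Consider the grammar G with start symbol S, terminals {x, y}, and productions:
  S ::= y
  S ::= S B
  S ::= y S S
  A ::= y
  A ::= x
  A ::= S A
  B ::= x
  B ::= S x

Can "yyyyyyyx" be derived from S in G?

S ⇒ SB ⇒ ySSB ⇒ yySSSB ⇒ yyySSSSB ⇒ yyyySSSB ⇒ yyyyySSB ⇒ yyyyyySB ⇒ yyyyyyyB ⇒ yyyyyyyx

yes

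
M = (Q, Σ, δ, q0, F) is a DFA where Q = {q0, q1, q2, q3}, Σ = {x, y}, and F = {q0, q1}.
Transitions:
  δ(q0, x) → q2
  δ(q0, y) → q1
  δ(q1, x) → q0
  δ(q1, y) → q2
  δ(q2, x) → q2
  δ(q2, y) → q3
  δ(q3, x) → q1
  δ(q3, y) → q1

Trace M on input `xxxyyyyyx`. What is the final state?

q0

q0 --x--> q2
q2 --x--> q2
q2 --x--> q2
q2 --y--> q3
q3 --y--> q1
q1 --y--> q2
q2 --y--> q3
q3 --y--> q1
q1 --x--> q0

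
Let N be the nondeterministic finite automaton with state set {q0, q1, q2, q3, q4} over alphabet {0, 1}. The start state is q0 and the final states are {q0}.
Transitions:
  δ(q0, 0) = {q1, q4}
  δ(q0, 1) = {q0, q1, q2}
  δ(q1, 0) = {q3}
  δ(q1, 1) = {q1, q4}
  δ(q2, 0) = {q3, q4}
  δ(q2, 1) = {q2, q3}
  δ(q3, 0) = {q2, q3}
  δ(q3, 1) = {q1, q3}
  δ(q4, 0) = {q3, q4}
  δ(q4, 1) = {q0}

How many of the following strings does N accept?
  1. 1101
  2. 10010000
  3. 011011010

1101: accepted
10010000: rejected
011011010: rejected

1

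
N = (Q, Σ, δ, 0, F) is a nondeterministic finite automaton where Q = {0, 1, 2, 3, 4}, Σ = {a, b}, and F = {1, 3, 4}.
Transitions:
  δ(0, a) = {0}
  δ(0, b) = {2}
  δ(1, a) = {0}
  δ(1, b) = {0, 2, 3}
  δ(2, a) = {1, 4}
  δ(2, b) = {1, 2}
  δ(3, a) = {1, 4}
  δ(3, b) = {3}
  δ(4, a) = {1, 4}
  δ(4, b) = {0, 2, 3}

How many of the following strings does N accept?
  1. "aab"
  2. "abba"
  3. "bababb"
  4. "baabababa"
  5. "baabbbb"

4

"aab": rejected
"abba": accepted
"bababb": accepted
"baabababa": accepted
"baabbbb": accepted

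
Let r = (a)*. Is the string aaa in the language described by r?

Split into 3 pieces a · a · a; each matches a.

yes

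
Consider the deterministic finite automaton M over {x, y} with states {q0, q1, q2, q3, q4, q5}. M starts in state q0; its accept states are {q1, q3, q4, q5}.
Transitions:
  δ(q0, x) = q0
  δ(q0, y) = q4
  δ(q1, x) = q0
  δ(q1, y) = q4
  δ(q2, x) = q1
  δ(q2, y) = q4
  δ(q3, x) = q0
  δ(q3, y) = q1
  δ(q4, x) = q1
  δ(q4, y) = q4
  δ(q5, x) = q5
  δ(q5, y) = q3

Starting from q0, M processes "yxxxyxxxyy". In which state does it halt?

q0 --y--> q4
q4 --x--> q1
q1 --x--> q0
q0 --x--> q0
q0 --y--> q4
q4 --x--> q1
q1 --x--> q0
q0 --x--> q0
q0 --y--> q4
q4 --y--> q4

q4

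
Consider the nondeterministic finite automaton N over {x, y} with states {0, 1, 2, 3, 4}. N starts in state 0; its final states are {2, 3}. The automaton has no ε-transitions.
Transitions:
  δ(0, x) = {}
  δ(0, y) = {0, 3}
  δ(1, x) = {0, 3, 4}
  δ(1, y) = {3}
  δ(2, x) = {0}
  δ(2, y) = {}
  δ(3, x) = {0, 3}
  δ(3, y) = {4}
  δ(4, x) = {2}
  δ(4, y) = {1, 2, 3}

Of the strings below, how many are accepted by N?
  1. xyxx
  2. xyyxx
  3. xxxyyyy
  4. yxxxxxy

xyxx: rejected
xyyxx: rejected
xxxyyyy: rejected
yxxxxxy: accepted

1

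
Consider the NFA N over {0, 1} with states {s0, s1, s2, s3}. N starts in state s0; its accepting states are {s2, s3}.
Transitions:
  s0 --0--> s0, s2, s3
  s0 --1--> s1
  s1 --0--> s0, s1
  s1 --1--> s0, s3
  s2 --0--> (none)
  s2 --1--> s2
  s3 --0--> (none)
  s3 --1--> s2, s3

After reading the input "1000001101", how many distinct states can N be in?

4

Start: {s0}
read 1: {s1}
read 0: {s0, s1}
read 0: {s0, s1, s2, s3}
read 0: {s0, s1, s2, s3}
read 0: {s0, s1, s2, s3}
read 0: {s0, s1, s2, s3}
read 1: {s0, s1, s2, s3}
read 1: {s0, s1, s2, s3}
read 0: {s0, s1, s2, s3}
read 1: {s0, s1, s2, s3}
Final reachable set {s0, s1, s2, s3} has 4 states.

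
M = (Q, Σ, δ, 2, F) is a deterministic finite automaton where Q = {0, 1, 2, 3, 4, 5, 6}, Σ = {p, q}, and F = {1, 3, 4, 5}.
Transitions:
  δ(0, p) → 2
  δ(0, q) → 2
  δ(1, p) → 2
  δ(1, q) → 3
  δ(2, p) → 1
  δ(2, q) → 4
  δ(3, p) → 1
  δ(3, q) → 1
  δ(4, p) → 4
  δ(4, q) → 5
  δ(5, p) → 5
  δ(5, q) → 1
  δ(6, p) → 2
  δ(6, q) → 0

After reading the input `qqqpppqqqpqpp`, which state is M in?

2 --q--> 4
4 --q--> 5
5 --q--> 1
1 --p--> 2
2 --p--> 1
1 --p--> 2
2 --q--> 4
4 --q--> 5
5 --q--> 1
1 --p--> 2
2 --q--> 4
4 --p--> 4
4 --p--> 4

4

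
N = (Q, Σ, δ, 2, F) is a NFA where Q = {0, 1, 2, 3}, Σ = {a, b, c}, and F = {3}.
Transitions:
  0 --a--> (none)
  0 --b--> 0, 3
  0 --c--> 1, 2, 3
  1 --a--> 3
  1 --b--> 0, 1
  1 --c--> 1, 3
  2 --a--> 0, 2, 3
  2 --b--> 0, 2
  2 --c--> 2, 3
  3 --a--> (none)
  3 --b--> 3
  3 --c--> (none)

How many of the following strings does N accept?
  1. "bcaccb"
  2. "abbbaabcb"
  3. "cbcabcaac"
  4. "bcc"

"bcaccb": accepted
"abbbaabcb": accepted
"cbcabcaac": accepted
"bcc": accepted

4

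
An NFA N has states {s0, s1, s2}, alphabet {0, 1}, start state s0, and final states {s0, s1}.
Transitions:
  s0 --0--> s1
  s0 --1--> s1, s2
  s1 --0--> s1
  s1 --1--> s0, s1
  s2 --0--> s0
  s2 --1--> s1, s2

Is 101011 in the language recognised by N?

accepted

Start: {s0}
read 1: {s1, s2}
read 0: {s0, s1}
read 1: {s0, s1, s2}
read 0: {s0, s1}
read 1: {s0, s1, s2}
read 1: {s0, s1, s2}
Reachable ∩ accepting = {s0, s1} — nonempty.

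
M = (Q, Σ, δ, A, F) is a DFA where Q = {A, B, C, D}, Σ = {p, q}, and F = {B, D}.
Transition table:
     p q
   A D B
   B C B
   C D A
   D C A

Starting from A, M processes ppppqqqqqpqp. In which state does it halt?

D

A --p--> D
D --p--> C
C --p--> D
D --p--> C
C --q--> A
A --q--> B
B --q--> B
B --q--> B
B --q--> B
B --p--> C
C --q--> A
A --p--> D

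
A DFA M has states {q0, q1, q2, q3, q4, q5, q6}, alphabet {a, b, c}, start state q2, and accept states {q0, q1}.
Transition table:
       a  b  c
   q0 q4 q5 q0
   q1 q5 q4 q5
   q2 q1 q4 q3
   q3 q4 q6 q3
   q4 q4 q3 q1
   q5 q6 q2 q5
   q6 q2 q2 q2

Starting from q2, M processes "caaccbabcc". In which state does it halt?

q5

q2 --c--> q3
q3 --a--> q4
q4 --a--> q4
q4 --c--> q1
q1 --c--> q5
q5 --b--> q2
q2 --a--> q1
q1 --b--> q4
q4 --c--> q1
q1 --c--> q5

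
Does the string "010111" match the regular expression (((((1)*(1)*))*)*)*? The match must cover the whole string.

010111 cannot be split into zero or more pieces each matching ((((1)*(1)*))*)*.

no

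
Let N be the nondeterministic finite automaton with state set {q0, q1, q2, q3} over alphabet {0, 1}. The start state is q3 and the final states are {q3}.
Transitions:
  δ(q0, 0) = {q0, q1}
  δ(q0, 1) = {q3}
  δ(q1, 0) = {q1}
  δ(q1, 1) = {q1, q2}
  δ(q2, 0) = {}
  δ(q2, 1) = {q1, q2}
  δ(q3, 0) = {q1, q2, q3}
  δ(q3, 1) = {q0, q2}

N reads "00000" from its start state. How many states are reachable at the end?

Start: {q3}
read 0: {q1, q2, q3}
read 0: {q1, q2, q3}
read 0: {q1, q2, q3}
read 0: {q1, q2, q3}
read 0: {q1, q2, q3}
Final reachable set {q1, q2, q3} has 3 states.

3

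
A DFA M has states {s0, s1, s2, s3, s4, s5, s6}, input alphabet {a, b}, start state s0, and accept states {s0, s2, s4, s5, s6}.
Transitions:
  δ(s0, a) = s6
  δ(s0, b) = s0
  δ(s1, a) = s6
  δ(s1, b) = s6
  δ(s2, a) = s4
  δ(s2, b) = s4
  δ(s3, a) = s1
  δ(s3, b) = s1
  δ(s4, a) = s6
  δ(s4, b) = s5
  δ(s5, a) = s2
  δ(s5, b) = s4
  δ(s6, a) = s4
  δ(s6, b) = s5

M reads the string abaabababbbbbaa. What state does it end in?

s4

s0 --a--> s6
s6 --b--> s5
s5 --a--> s2
s2 --a--> s4
s4 --b--> s5
s5 --a--> s2
s2 --b--> s4
s4 --a--> s6
s6 --b--> s5
s5 --b--> s4
s4 --b--> s5
s5 --b--> s4
s4 --b--> s5
s5 --a--> s2
s2 --a--> s4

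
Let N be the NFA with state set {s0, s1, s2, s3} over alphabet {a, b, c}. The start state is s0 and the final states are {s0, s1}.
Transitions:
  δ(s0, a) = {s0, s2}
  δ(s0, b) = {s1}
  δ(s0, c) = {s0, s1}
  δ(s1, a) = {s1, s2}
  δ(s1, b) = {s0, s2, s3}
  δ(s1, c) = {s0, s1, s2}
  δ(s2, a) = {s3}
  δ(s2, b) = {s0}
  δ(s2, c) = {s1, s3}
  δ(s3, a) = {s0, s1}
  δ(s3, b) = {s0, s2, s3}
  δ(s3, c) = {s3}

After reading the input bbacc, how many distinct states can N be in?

Start: {s0}
read b: {s1}
read b: {s0, s2, s3}
read a: {s0, s1, s2, s3}
read c: {s0, s1, s2, s3}
read c: {s0, s1, s2, s3}
Final reachable set {s0, s1, s2, s3} has 4 states.

4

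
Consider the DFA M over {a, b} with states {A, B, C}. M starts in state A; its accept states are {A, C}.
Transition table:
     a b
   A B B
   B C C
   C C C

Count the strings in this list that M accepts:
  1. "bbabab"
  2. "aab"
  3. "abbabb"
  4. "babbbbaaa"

"bbabab": accepted
"aab": accepted
"abbabb": accepted
"babbbbaaa": accepted

4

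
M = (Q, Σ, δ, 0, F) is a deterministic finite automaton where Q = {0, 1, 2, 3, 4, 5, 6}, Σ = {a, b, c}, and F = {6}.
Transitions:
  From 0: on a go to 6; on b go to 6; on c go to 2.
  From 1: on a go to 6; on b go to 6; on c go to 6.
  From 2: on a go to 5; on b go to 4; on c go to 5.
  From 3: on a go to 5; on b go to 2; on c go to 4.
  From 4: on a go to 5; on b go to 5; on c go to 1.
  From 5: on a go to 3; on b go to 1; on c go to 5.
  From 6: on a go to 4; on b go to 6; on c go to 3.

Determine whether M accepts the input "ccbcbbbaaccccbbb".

accepted

0 --c--> 2
2 --c--> 5
5 --b--> 1
1 --c--> 6
6 --b--> 6
6 --b--> 6
6 --b--> 6
6 --a--> 4
4 --a--> 5
5 --c--> 5
5 --c--> 5
5 --c--> 5
5 --c--> 5
5 --b--> 1
1 --b--> 6
6 --b--> 6
End in state 6, which is an accepting state.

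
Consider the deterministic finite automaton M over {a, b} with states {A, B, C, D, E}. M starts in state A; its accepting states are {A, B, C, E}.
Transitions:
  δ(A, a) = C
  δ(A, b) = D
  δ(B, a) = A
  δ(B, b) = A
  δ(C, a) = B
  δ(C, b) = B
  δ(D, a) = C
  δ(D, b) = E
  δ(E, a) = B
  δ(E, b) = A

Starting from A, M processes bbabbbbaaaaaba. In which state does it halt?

A --b--> D
D --b--> E
E --a--> B
B --b--> A
A --b--> D
D --b--> E
E --b--> A
A --a--> C
C --a--> B
B --a--> A
A --a--> C
C --a--> B
B --b--> A
A --a--> C

C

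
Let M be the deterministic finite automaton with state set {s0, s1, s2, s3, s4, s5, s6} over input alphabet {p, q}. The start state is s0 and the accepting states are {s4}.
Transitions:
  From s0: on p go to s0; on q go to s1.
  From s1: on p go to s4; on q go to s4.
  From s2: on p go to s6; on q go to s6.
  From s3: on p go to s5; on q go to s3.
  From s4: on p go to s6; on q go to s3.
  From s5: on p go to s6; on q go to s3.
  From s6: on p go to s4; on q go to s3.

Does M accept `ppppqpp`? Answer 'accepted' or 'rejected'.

s0 --p--> s0
s0 --p--> s0
s0 --p--> s0
s0 --p--> s0
s0 --q--> s1
s1 --p--> s4
s4 --p--> s6
End in state s6, which is not an accepting state.

rejected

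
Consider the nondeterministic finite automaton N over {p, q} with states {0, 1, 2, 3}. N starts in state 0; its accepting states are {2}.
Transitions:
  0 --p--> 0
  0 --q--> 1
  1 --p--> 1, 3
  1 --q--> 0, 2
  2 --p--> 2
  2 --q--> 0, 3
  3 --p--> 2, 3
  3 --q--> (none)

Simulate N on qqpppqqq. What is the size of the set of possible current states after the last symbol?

4

Start: {0}
read q: {1}
read q: {0, 2}
read p: {0, 2}
read p: {0, 2}
read p: {0, 2}
read q: {0, 1, 3}
read q: {0, 1, 2}
read q: {0, 1, 2, 3}
Final reachable set {0, 1, 2, 3} has 4 states.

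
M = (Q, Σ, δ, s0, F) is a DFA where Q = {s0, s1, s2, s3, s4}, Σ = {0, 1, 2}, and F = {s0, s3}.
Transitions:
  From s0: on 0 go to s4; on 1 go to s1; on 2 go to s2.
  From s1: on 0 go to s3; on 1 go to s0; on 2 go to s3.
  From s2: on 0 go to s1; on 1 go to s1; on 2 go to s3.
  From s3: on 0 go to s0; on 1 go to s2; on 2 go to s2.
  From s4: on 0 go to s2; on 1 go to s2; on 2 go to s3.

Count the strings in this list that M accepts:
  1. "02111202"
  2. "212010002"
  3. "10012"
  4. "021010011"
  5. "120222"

4

"02111202": accepted
"212010002": accepted
"10012": accepted
"021010011": accepted
"120222": rejected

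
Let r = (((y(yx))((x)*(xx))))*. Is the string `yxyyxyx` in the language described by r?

yxyyxyx cannot be split into zero or more pieces each matching ((y(yx))((x)*(xx))).

no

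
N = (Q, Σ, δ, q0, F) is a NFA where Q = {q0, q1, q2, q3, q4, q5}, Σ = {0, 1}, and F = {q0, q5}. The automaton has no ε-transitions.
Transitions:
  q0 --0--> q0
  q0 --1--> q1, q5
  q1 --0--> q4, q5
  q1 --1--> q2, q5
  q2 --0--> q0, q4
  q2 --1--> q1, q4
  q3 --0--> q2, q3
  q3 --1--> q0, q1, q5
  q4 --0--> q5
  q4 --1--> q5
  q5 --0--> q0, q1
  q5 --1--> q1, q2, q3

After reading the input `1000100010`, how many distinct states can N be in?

Start: {q0}
read 1: {q1, q5}
read 0: {q0, q1, q4, q5}
read 0: {q0, q1, q4, q5}
read 0: {q0, q1, q4, q5}
read 1: {q1, q2, q3, q5}
read 0: {q0, q1, q2, q3, q4, q5}
read 0: {q0, q1, q2, q3, q4, q5}
read 0: {q0, q1, q2, q3, q4, q5}
read 1: {q0, q1, q2, q3, q4, q5}
read 0: {q0, q1, q2, q3, q4, q5}
Final reachable set {q0, q1, q2, q3, q4, q5} has 6 states.

6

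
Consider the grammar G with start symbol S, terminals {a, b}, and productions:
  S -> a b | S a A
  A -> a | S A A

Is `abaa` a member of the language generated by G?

yes

S ⇒ SaA ⇒ abaA ⇒ abaa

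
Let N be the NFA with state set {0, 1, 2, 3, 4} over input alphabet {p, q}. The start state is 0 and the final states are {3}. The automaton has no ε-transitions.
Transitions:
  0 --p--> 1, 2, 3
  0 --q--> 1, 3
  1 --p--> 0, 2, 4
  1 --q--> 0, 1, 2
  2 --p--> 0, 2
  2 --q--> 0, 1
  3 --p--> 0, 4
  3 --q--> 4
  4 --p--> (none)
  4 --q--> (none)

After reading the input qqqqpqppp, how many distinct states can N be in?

Start: {0}
read q: {1, 3}
read q: {0, 1, 2, 4}
read q: {0, 1, 2, 3}
read q: {0, 1, 2, 3, 4}
read p: {0, 1, 2, 3, 4}
read q: {0, 1, 2, 3, 4}
read p: {0, 1, 2, 3, 4}
read p: {0, 1, 2, 3, 4}
read p: {0, 1, 2, 3, 4}
Final reachable set {0, 1, 2, 3, 4} has 5 states.

5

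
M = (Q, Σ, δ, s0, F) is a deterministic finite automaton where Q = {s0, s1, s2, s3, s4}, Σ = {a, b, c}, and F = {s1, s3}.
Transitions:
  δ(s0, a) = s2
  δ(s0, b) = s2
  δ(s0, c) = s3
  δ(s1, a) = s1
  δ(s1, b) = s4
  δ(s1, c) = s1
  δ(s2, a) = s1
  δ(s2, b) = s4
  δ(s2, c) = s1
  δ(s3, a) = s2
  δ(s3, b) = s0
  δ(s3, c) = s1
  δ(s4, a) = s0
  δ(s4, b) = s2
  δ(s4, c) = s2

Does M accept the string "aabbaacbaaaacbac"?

s0 --a--> s2
s2 --a--> s1
s1 --b--> s4
s4 --b--> s2
s2 --a--> s1
s1 --a--> s1
s1 --c--> s1
s1 --b--> s4
s4 --a--> s0
s0 --a--> s2
s2 --a--> s1
s1 --a--> s1
s1 --c--> s1
s1 --b--> s4
s4 --a--> s0
s0 --c--> s3
End in state s3, which is an accepting state.

accepted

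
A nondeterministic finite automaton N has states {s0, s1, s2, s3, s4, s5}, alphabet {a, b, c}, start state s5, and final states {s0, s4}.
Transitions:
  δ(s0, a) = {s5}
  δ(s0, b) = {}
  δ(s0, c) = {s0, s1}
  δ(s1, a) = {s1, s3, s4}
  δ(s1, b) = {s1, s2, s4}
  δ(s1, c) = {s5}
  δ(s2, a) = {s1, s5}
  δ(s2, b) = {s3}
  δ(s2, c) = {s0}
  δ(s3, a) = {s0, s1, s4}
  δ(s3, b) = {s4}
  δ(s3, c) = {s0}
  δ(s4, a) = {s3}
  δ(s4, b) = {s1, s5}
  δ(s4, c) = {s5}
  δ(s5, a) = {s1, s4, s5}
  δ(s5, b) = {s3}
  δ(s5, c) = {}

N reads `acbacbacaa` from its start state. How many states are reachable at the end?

Start: {s5}
read a: {s1, s4, s5}
read c: {s5}
read b: {s3}
read a: {s0, s1, s4}
read c: {s0, s1, s5}
read b: {s1, s2, s3, s4}
read a: {s0, s1, s3, s4, s5}
read c: {s0, s1, s5}
read a: {s1, s3, s4, s5}
read a: {s0, s1, s3, s4, s5}
Final reachable set {s0, s1, s3, s4, s5} has 5 states.

5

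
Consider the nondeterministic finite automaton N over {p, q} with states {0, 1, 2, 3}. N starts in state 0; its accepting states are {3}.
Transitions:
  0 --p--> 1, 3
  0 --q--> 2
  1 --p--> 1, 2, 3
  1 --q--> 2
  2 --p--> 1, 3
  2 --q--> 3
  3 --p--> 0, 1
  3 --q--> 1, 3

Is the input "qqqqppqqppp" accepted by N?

accepted

Start: {0}
read q: {2}
read q: {3}
read q: {1, 3}
read q: {1, 2, 3}
read p: {0, 1, 2, 3}
read p: {0, 1, 2, 3}
read q: {1, 2, 3}
read q: {1, 2, 3}
read p: {0, 1, 2, 3}
read p: {0, 1, 2, 3}
read p: {0, 1, 2, 3}
Reachable ∩ accepting = {3} — nonempty.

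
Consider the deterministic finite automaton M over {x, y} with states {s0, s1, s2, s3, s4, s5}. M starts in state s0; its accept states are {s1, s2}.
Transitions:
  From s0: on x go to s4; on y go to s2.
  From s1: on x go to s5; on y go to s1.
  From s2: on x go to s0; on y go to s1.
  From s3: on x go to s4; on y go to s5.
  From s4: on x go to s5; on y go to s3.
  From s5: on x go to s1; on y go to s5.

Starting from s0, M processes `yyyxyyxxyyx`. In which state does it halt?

s0 --y--> s2
s2 --y--> s1
s1 --y--> s1
s1 --x--> s5
s5 --y--> s5
s5 --y--> s5
s5 --x--> s1
s1 --x--> s5
s5 --y--> s5
s5 --y--> s5
s5 --x--> s1

s1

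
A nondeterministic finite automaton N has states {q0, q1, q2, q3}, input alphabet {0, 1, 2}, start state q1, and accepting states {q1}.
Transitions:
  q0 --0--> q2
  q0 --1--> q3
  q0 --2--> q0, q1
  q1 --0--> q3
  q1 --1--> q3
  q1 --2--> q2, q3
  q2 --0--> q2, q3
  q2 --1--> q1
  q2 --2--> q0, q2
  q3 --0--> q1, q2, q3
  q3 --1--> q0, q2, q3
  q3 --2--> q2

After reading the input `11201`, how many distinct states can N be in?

4

Start: {q1}
read 1: {q3}
read 1: {q0, q2, q3}
read 2: {q0, q1, q2}
read 0: {q2, q3}
read 1: {q0, q1, q2, q3}
Final reachable set {q0, q1, q2, q3} has 4 states.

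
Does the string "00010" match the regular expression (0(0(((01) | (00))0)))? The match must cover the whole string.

Split as 0·0010: 0 matches 0 and (0(((01)|(00))0)) matches 0010.

yes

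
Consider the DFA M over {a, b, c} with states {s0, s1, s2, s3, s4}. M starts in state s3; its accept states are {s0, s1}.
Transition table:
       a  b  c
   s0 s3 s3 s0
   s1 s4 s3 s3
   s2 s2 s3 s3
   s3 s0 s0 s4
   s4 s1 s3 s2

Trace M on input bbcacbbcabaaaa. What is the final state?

s3 --b--> s0
s0 --b--> s3
s3 --c--> s4
s4 --a--> s1
s1 --c--> s3
s3 --b--> s0
s0 --b--> s3
s3 --c--> s4
s4 --a--> s1
s1 --b--> s3
s3 --a--> s0
s0 --a--> s3
s3 --a--> s0
s0 --a--> s3

s3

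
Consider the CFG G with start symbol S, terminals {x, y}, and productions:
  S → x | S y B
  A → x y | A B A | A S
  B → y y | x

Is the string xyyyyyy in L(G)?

yes

S ⇒ SyB ⇒ SyByB ⇒ xyByB ⇒ xyyyyB ⇒ xyyyyyy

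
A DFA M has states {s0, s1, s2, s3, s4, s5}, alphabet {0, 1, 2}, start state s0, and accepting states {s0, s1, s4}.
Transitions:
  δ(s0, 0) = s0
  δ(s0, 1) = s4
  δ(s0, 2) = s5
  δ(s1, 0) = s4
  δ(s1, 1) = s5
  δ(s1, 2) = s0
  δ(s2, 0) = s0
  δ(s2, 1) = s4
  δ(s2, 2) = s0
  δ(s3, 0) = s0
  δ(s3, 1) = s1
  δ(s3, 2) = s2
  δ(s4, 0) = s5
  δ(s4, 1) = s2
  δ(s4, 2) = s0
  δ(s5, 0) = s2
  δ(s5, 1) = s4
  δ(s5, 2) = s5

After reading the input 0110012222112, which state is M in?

s0

s0 --0--> s0
s0 --1--> s4
s4 --1--> s2
s2 --0--> s0
s0 --0--> s0
s0 --1--> s4
s4 --2--> s0
s0 --2--> s5
s5 --2--> s5
s5 --2--> s5
s5 --1--> s4
s4 --1--> s2
s2 --2--> s0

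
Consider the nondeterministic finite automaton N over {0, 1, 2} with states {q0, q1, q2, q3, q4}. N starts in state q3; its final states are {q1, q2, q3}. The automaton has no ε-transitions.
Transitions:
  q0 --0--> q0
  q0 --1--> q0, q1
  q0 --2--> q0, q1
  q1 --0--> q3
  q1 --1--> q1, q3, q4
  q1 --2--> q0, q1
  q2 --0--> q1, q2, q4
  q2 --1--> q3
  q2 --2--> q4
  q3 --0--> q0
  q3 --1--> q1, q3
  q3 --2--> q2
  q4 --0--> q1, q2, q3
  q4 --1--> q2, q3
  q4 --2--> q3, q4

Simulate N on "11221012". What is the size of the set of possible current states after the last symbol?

Start: {q3}
read 1: {q1, q3}
read 1: {q1, q3, q4}
read 2: {q0, q1, q2, q3, q4}
read 2: {q0, q1, q2, q3, q4}
read 1: {q0, q1, q2, q3, q4}
read 0: {q0, q1, q2, q3, q4}
read 1: {q0, q1, q2, q3, q4}
read 2: {q0, q1, q2, q3, q4}
Final reachable set {q0, q1, q2, q3, q4} has 5 states.

5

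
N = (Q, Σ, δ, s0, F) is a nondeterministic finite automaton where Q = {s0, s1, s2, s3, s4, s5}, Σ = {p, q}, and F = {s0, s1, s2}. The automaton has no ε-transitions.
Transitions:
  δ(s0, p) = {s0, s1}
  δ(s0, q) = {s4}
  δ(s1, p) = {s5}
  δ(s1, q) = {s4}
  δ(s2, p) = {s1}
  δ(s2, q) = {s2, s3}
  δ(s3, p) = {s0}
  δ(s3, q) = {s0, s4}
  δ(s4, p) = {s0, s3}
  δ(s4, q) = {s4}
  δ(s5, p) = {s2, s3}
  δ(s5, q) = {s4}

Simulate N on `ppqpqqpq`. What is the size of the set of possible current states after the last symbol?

Start: {s0}
read p: {s0, s1}
read p: {s0, s1, s5}
read q: {s4}
read p: {s0, s3}
read q: {s0, s4}
read q: {s4}
read p: {s0, s3}
read q: {s0, s4}
Final reachable set {s0, s4} has 2 states.

2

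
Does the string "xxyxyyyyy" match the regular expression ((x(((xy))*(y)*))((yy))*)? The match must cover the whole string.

yes

Split as xxyxy·yyyy: (x(((xy))*(y)*)) matches xxyxy and ((yy))* matches yyyy.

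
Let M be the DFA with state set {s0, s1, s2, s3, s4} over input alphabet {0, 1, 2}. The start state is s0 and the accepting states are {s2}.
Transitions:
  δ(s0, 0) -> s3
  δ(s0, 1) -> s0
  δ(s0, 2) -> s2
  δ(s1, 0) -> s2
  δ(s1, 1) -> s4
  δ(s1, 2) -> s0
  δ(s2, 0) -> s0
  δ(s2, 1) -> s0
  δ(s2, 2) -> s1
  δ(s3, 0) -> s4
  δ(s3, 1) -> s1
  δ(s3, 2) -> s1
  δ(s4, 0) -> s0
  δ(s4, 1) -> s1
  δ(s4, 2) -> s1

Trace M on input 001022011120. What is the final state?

s3

s0 --0--> s3
s3 --0--> s4
s4 --1--> s1
s1 --0--> s2
s2 --2--> s1
s1 --2--> s0
s0 --0--> s3
s3 --1--> s1
s1 --1--> s4
s4 --1--> s1
s1 --2--> s0
s0 --0--> s3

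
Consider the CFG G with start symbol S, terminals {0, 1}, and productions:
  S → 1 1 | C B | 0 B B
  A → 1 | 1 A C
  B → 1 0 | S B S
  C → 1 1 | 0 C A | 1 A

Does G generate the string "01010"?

yes

S ⇒ 0BB ⇒ 010B ⇒ 01010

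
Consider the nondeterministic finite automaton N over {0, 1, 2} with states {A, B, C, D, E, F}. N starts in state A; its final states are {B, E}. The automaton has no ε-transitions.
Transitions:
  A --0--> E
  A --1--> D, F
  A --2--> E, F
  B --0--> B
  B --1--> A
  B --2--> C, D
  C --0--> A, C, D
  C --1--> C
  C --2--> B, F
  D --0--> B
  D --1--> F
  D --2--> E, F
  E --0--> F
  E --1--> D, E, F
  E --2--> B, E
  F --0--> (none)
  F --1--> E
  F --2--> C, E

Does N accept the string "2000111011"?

Start: {A}
read 2: {E, F}
read 0: {F}
read 0: {}
The reachable set is empty and stays empty for the remaining 7 symbols.
Reachable ∩ accepting = {} — empty.

rejected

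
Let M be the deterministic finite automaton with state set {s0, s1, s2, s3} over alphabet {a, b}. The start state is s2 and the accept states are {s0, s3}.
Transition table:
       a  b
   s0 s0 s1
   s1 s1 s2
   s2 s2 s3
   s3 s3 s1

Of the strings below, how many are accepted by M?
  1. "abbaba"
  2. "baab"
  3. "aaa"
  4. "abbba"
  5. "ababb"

0

"abbaba": rejected
"baab": rejected
"aaa": rejected
"abbba": rejected
"ababb": rejected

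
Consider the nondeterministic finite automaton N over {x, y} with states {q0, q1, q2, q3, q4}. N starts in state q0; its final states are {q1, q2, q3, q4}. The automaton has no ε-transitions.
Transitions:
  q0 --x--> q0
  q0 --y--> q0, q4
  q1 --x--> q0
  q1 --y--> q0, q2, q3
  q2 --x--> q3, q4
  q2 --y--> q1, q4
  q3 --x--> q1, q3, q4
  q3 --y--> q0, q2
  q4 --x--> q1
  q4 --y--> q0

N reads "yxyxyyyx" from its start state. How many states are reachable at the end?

4

Start: {q0}
read y: {q0, q4}
read x: {q0, q1}
read y: {q0, q2, q3, q4}
read x: {q0, q1, q3, q4}
read y: {q0, q2, q3, q4}
read y: {q0, q1, q2, q4}
read y: {q0, q1, q2, q3, q4}
read x: {q0, q1, q3, q4}
Final reachable set {q0, q1, q3, q4} has 4 states.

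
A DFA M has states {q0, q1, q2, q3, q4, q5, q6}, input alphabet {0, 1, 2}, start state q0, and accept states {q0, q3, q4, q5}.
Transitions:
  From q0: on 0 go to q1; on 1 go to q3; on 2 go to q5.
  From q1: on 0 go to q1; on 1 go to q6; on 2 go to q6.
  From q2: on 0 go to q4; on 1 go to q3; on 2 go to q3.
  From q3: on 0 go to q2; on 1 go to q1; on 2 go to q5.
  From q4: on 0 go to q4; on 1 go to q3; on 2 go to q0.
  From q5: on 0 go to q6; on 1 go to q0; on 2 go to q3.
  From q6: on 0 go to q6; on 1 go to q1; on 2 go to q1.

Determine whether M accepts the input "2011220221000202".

q0 --2--> q5
q5 --0--> q6
q6 --1--> q1
q1 --1--> q6
q6 --2--> q1
q1 --2--> q6
q6 --0--> q6
q6 --2--> q1
q1 --2--> q6
q6 --1--> q1
q1 --0--> q1
q1 --0--> q1
q1 --0--> q1
q1 --2--> q6
q6 --0--> q6
q6 --2--> q1
End in state q1, which is not an accepting state.

rejected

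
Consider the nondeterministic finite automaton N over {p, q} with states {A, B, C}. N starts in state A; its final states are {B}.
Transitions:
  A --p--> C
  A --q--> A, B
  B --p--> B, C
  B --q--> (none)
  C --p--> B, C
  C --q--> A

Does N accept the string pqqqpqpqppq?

Start: {A}
read p: {C}
read q: {A}
read q: {A, B}
read q: {A, B}
read p: {B, C}
read q: {A}
read p: {C}
read q: {A}
read p: {C}
read p: {B, C}
read q: {A}
Reachable ∩ accepting = {} — empty.

rejected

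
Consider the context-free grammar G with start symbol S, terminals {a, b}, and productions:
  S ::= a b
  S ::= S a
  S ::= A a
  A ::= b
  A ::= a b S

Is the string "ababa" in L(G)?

yes

S ⇒ Aa ⇒ abSa ⇒ ababa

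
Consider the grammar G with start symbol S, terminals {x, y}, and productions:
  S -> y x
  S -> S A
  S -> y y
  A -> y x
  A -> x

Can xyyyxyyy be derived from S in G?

no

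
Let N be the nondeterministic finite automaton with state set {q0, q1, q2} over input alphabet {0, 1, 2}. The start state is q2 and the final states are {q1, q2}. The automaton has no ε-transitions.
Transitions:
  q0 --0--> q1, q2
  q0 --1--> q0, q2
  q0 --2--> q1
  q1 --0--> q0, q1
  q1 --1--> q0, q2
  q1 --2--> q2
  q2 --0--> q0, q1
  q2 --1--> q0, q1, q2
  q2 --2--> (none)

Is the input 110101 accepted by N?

Start: {q2}
read 1: {q0, q1, q2}
read 1: {q0, q1, q2}
read 0: {q0, q1, q2}
read 1: {q0, q1, q2}
read 0: {q0, q1, q2}
read 1: {q0, q1, q2}
Reachable ∩ accepting = {q1, q2} — nonempty.

accepted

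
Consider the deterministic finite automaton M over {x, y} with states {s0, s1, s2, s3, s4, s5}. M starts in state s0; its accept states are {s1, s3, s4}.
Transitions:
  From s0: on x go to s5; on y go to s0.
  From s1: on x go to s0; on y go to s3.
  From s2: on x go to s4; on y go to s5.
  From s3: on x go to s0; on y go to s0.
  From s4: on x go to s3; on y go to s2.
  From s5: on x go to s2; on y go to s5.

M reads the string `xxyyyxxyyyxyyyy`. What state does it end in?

s0 --x--> s5
s5 --x--> s2
s2 --y--> s5
s5 --y--> s5
s5 --y--> s5
s5 --x--> s2
s2 --x--> s4
s4 --y--> s2
s2 --y--> s5
s5 --y--> s5
s5 --x--> s2
s2 --y--> s5
s5 --y--> s5
s5 --y--> s5
s5 --y--> s5

s5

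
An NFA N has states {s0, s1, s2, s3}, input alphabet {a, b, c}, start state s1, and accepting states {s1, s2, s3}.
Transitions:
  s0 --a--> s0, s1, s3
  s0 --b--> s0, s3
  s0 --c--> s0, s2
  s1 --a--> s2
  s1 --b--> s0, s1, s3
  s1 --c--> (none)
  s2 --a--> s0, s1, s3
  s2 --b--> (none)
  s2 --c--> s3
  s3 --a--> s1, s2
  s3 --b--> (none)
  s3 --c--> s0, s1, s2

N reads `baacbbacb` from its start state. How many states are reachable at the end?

Start: {s1}
read b: {s0, s1, s3}
read a: {s0, s1, s2, s3}
read a: {s0, s1, s2, s3}
read c: {s0, s1, s2, s3}
read b: {s0, s1, s3}
read b: {s0, s1, s3}
read a: {s0, s1, s2, s3}
read c: {s0, s1, s2, s3}
read b: {s0, s1, s3}
Final reachable set {s0, s1, s3} has 3 states.

3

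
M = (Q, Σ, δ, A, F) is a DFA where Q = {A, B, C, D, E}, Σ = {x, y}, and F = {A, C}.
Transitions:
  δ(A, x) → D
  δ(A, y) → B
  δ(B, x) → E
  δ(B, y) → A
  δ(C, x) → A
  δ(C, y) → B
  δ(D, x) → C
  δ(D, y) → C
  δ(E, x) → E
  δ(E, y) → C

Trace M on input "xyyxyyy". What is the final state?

A

A --x--> D
D --y--> C
C --y--> B
B --x--> E
E --y--> C
C --y--> B
B --y--> A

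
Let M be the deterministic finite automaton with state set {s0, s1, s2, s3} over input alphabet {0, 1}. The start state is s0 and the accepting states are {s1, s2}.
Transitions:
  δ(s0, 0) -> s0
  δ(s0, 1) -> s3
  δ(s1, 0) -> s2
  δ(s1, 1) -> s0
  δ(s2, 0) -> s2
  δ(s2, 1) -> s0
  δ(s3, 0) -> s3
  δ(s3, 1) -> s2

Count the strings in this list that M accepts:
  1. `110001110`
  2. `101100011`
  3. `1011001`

`110001110`: accepted
`101100011`: accepted
`1011001`: rejected

2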